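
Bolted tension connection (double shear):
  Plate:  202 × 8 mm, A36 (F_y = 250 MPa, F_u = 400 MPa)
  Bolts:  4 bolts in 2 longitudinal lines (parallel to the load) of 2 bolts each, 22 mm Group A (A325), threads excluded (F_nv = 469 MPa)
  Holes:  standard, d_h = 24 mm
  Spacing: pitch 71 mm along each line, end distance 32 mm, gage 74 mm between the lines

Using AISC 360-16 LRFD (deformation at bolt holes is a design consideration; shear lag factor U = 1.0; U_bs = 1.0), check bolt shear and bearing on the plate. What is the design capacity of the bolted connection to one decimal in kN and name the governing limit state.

368.6 kN (bearing governs)

Bolt shear: A_b = π(22)²/4 = 380.13 mm². φR_n = 0.75 × 469 × 380.13 × 4 × 2 = 1069.7 kN.
Bearing (8 mm plate, F_u = 400 MPa): end bolts L_c = 32 − 24/2 = 20, R_n = min(1.2×20×8×400, 2.4×22×8×400) = 76.8 kN/bolt; interior L_c = 71 − 24 = 47, R_n = 168.96 kN/bolt. φR_n = 0.75 × (2×76.8 + 2×168.96) = 368.6 kN.
Governing: min(1069.7, 368.6) = 368.6 kN → bearing.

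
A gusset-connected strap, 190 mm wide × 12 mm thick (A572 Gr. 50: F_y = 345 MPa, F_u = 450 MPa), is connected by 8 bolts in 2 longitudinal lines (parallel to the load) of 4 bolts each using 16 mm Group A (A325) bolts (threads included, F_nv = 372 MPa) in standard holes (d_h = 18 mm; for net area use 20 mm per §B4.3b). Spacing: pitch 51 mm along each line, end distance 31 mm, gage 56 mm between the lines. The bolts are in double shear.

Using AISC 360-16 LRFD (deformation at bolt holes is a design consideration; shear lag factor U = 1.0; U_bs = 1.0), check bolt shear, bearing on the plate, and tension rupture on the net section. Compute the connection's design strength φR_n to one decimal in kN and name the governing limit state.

Bolt shear: A_b = π(16)²/4 = 201.06 mm². φR_n = 0.75 × 372 × 201.06 × 8 × 2 = 897.5 kN.
Bearing (12 mm plate, F_u = 450 MPa): end bolts L_c = 31 − 18/2 = 22, R_n = min(1.2×22×12×450, 2.4×16×12×450) = 142.56 kN/bolt; interior L_c = 51 − 18 = 33, R_n = 207.36 kN/bolt. φR_n = 0.75 × (2×142.56 + 6×207.36) = 1147.0 kN.
Tension rupture (net): A_n = (190 − 2×20)×12 = 1800 mm² (U = 1.0, A_e = A_n). φR_n = 0.75 × 450 × 1800 = 607.5 kN.
Governing: min(897.5, 1147.0, 607.5) = 607.5 kN → net-section rupture.

607.5 kN (net-section rupture governs)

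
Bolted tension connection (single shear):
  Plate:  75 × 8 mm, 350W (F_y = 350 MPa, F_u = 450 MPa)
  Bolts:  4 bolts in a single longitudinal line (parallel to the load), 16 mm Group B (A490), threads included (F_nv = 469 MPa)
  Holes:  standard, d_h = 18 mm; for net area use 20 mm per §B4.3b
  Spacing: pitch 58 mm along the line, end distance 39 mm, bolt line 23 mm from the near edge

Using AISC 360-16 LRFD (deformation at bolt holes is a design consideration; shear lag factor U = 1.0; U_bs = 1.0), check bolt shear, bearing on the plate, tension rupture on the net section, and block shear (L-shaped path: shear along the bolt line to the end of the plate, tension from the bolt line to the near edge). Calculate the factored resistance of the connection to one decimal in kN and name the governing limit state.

Bolt shear: A_b = π(16)²/4 = 201.06 mm². φR_n = 0.75 × 469 × 201.06 × 4 × 1 = 282.9 kN.
Bearing (8 mm plate, F_u = 450 MPa): end bolts L_c = 39 − 18/2 = 30, R_n = min(1.2×30×8×450, 2.4×16×8×450) = 129.6 kN/bolt; interior L_c = 58 − 18 = 40, R_n = 138.24 kN/bolt. φR_n = 0.75 × (1×129.6 + 3×138.24) = 408.2 kN.
Tension rupture (net): A_n = (75 − 1×20)×8 = 440 mm² (U = 1.0, A_e = A_n). φR_n = 0.75 × 450 × 440 = 148.5 kN.
Block shear: shear path 1×[39+3×58] = 1×213 mm, A_gv = 1704, A_nv = 1×(213 − 3.5×20)×8 = 1144 mm²; tension to near edge: (23 − 0.5×20)×8 = 104 mm². R_n = min(0.6×450×1144, 0.6×350×1704) + 1.0×450×104 = min(308.88, 357.84) + 46.8 = 355.68 kN. φR_n = 0.75 × 355.68 = 266.8 kN.
Governing: min(282.9, 408.2, 148.5, 266.8) = 148.5 kN → net-section rupture.

148.5 kN (net-section rupture governs)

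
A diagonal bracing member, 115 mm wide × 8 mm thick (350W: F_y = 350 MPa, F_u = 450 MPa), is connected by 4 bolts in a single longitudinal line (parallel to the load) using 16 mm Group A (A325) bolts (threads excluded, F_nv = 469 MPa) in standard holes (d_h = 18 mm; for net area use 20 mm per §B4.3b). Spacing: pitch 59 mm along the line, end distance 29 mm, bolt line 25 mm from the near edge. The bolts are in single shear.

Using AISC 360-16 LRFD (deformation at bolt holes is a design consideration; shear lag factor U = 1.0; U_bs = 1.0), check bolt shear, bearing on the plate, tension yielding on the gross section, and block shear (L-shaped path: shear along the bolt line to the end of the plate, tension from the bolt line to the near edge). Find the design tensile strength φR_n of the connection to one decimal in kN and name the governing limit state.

Bolt shear: A_b = π(16)²/4 = 201.06 mm². φR_n = 0.75 × 469 × 201.06 × 4 × 1 = 282.9 kN.
Bearing (8 mm plate, F_u = 450 MPa): end bolts L_c = 29 − 18/2 = 20, R_n = min(1.2×20×8×450, 2.4×16×8×450) = 86.4 kN/bolt; interior L_c = 59 − 18 = 41, R_n = 138.24 kN/bolt. φR_n = 0.75 × (1×86.4 + 3×138.24) = 375.8 kN.
Tension yield (gross): A_g = 115×8 = 920 mm². φR_n = 0.90 × 350 × 920 = 289.8 kN.
Block shear: shear path 1×[29+3×59] = 1×206 mm, A_gv = 1648, A_nv = 1×(206 − 3.5×20)×8 = 1088 mm²; tension to near edge: (25 − 0.5×20)×8 = 120 mm². R_n = min(0.6×450×1088, 0.6×350×1648) + 1.0×450×120 = min(293.76, 346.08) + 54 = 347.76 kN. φR_n = 0.75 × 347.76 = 260.8 kN.
Governing: min(282.9, 375.8, 289.8, 260.8) = 260.8 kN → block shear.

260.8 kN (block shear governs)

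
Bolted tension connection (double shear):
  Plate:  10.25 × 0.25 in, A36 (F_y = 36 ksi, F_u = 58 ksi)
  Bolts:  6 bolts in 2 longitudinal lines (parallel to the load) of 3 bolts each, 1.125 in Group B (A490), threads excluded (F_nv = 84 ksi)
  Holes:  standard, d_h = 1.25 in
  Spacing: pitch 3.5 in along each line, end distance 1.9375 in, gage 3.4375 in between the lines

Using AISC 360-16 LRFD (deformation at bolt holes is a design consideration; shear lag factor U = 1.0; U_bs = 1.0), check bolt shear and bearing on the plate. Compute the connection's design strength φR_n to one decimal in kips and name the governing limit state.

151.7 kips (bearing governs)

Bolt shear: A_b = π(1.125)²/4 = 0.99402 in². φR_n = 0.75 × 84 × 0.99402 × 6 × 2 = 751.5 kips.
Bearing (0.25 in plate, F_u = 58 ksi): end bolts L_c = 1.9375 − 1.25/2 = 1.3125, R_n = min(1.2×1.3125×0.25×58, 2.4×1.125×0.25×58) = 22.838 kips/bolt; interior L_c = 3.5 − 1.25 = 2.25, R_n = 39.15 kips/bolt. φR_n = 0.75 × (2×22.838 + 4×39.15) = 151.7 kips.
Governing: min(751.5, 151.7) = 151.7 kips → bearing.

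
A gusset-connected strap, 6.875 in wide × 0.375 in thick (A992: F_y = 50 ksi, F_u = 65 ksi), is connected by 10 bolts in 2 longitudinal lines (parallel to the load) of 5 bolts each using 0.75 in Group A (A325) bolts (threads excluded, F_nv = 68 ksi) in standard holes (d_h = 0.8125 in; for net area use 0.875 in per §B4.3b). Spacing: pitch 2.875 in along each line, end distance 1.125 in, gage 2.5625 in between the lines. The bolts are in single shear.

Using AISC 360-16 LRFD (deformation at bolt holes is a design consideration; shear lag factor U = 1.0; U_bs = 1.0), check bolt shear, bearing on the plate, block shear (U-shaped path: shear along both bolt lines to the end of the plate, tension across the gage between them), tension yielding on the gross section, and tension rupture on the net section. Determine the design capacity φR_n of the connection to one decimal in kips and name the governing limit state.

93.7 kips (net-section rupture governs)

Bolt shear: A_b = π(0.75)²/4 = 0.44179 in². φR_n = 0.75 × 68 × 0.44179 × 10 × 1 = 225.3 kips.
Bearing (0.375 in plate, F_u = 65 ksi): end bolts L_c = 1.125 − 0.8125/2 = 0.71875, R_n = min(1.2×0.71875×0.375×65, 2.4×0.75×0.375×65) = 21.023 kips/bolt; interior L_c = 2.875 − 0.8125 = 2.0625, R_n = 43.875 kips/bolt. φR_n = 0.75 × (2×21.023 + 8×43.875) = 294.8 kips.
Block shear: shear path 2×[1.125+4×2.875] = 2×12.625 in, A_gv = 9.4688, A_nv = 2×(12.625 − 4.5×0.875)×0.375 = 6.5156 in²; tension across gage: (2.5625 − 1×0.875)×0.375 = 0.63281 in². R_n = min(0.6×65×6.5156, 0.6×50×9.4688) + 1.0×65×0.63281 = min(254.11, 284.06) + 41.133 = 295.24 kips. φR_n = 0.75 × 295.24 = 221.4 kips.
Tension yield (gross): A_g = 6.875×0.375 = 2.5781 in². φR_n = 0.90 × 50 × 2.5781 = 116.0 kips.
Tension rupture (net): A_n = (6.875 − 2×0.875)×0.375 = 1.9219 in² (U = 1.0, A_e = A_n). φR_n = 0.75 × 65 × 1.9219 = 93.7 kips.
Governing: min(225.3, 294.8, 221.4, 116.0, 93.7) = 93.7 kips → net-section rupture.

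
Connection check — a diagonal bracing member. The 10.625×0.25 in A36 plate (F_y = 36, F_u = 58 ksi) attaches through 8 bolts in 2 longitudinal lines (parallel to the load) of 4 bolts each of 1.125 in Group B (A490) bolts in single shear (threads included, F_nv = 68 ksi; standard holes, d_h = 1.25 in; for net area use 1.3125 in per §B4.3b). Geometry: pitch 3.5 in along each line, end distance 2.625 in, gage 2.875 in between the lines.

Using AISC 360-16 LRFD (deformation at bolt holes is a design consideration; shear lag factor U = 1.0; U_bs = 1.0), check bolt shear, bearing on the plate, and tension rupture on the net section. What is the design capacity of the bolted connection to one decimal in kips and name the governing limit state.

87.0 kips (net-section rupture governs)

Bolt shear: A_b = π(1.125)²/4 = 0.99402 in². φR_n = 0.75 × 68 × 0.99402 × 8 × 1 = 405.6 kips.
Bearing (0.25 in plate, F_u = 58 ksi): end bolts L_c = 2.625 − 1.25/2 = 2, R_n = min(1.2×2×0.25×58, 2.4×1.125×0.25×58) = 34.8 kips/bolt; interior L_c = 3.5 − 1.25 = 2.25, R_n = 39.15 kips/bolt. φR_n = 0.75 × (2×34.8 + 6×39.15) = 228.4 kips.
Tension rupture (net): A_n = (10.625 − 2×1.3125)×0.25 = 2 in² (U = 1.0, A_e = A_n). φR_n = 0.75 × 58 × 2 = 87.0 kips.
Governing: min(405.6, 228.4, 87.0) = 87.0 kips → net-section rupture.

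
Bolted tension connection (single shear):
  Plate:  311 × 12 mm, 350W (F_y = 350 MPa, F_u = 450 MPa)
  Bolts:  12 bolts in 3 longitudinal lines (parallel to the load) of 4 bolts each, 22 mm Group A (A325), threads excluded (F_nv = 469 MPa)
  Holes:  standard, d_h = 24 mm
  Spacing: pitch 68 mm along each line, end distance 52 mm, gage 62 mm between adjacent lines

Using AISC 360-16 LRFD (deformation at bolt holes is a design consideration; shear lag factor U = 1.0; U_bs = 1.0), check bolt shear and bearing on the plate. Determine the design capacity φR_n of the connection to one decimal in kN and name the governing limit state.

1604.5 kN (bolt shear governs)

Bolt shear: A_b = π(22)²/4 = 380.13 mm². φR_n = 0.75 × 469 × 380.13 × 12 × 1 = 1604.5 kN.
Bearing (12 mm plate, F_u = 450 MPa): end bolts L_c = 52 − 24/2 = 40, R_n = min(1.2×40×12×450, 2.4×22×12×450) = 259.2 kN/bolt; interior L_c = 68 − 24 = 44, R_n = 285.12 kN/bolt. φR_n = 0.75 × (3×259.2 + 9×285.12) = 2507.8 kN.
Governing: min(1604.5, 2507.8) = 1604.5 kN → bolt shear.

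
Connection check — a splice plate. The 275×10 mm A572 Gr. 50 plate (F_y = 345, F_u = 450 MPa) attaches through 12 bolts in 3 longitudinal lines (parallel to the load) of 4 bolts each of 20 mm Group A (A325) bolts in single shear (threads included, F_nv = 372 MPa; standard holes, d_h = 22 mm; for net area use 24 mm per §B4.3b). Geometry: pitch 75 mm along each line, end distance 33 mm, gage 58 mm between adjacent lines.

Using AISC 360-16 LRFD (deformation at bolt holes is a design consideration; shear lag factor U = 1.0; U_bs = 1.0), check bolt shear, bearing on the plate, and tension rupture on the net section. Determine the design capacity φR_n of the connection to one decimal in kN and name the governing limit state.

685.1 kN (net-section rupture governs)

Bolt shear: A_b = π(20)²/4 = 314.16 mm². φR_n = 0.75 × 372 × 314.16 × 12 × 1 = 1051.8 kN.
Bearing (10 mm plate, F_u = 450 MPa): end bolts L_c = 33 − 22/2 = 22, R_n = min(1.2×22×10×450, 2.4×20×10×450) = 118.8 kN/bolt; interior L_c = 75 − 22 = 53, R_n = 216 kN/bolt. φR_n = 0.75 × (3×118.8 + 9×216) = 1725.3 kN.
Tension rupture (net): A_n = (275 − 3×24)×10 = 2030 mm² (U = 1.0, A_e = A_n). φR_n = 0.75 × 450 × 2030 = 685.1 kN.
Governing: min(1051.8, 1725.3, 685.1) = 685.1 kN → net-section rupture.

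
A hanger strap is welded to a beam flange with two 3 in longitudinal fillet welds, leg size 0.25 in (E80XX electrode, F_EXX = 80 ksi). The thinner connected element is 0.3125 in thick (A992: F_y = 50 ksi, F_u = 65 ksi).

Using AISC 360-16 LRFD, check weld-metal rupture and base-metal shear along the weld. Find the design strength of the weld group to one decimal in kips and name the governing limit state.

Weld metal: throat = 0.707×0.25 = 0.17675 in, L = 2×3 = 6 in. φR_n = 0.75 × 0.6 × 80 × 0.17675 × 6 = 38.2 kips.
Base metal shear (0.3125 in plate): yield φR_n = 1.0×0.6×50×0.3125×6 = 56.3 kips; rupture φR_n = 0.75×0.6×65×0.3125×6 = 54.8 kips; take 54.8 kips (rupture).
Governing: min(38.2, 54.8) = 38.2 kips → weld metal.

38.2 kips (weld metal governs)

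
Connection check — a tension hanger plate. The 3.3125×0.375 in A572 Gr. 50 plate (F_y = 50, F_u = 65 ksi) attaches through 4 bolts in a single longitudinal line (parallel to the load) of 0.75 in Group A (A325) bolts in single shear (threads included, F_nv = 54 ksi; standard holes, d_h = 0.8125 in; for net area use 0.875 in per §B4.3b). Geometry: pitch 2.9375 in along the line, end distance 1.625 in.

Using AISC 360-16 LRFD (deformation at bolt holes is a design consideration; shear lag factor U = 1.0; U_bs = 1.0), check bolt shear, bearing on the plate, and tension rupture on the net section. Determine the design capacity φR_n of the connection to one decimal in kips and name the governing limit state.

Bolt shear: A_b = π(0.75)²/4 = 0.44179 in². φR_n = 0.75 × 54 × 0.44179 × 4 × 1 = 71.6 kips.
Bearing (0.375 in plate, F_u = 65 ksi): end bolts L_c = 1.625 − 0.8125/2 = 1.21875, R_n = min(1.2×1.21875×0.375×65, 2.4×0.75×0.375×65) = 35.648 kips/bolt; interior L_c = 2.9375 − 0.8125 = 2.125, R_n = 43.875 kips/bolt. φR_n = 0.75 × (1×35.648 + 3×43.875) = 125.5 kips.
Tension rupture (net): A_n = (3.3125 − 1×0.875)×0.375 = 0.91406 in² (U = 1.0, A_e = A_n). φR_n = 0.75 × 65 × 0.91406 = 44.6 kips.
Governing: min(71.6, 125.5, 44.6) = 44.6 kips → net-section rupture.

44.6 kips (net-section rupture governs)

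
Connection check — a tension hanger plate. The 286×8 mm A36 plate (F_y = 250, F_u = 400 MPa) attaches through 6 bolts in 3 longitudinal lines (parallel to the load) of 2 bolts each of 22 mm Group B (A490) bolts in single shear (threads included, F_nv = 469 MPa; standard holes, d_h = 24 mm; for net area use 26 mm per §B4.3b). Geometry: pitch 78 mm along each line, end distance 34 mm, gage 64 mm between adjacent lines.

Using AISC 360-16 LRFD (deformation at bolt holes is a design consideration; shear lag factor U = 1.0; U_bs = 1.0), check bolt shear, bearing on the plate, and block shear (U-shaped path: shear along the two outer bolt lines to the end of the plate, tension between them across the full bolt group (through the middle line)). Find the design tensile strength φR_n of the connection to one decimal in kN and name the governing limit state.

384.0 kN (block shear governs)

Bolt shear: A_b = π(22)²/4 = 380.13 mm². φR_n = 0.75 × 469 × 380.13 × 6 × 1 = 802.3 kN.
Bearing (8 mm plate, F_u = 400 MPa): end bolts L_c = 34 − 24/2 = 22, R_n = min(1.2×22×8×400, 2.4×22×8×400) = 84.48 kN/bolt; interior L_c = 78 − 24 = 54, R_n = 168.96 kN/bolt. φR_n = 0.75 × (3×84.48 + 3×168.96) = 570.2 kN.
Block shear: shear path 2×[34+1×78] = 2×112 mm, A_gv = 1792, A_nv = 2×(112 − 1.5×26)×8 = 1168 mm²; tension across gage: (128 − 2×26)×8 = 608 mm². R_n = min(0.6×400×1168, 0.6×250×1792) + 1.0×400×608 = min(280.32, 268.8) + 243.2 = 512 kN. φR_n = 0.75 × 512 = 384.0 kN.
Governing: min(802.3, 570.2, 384.0) = 384.0 kN → block shear.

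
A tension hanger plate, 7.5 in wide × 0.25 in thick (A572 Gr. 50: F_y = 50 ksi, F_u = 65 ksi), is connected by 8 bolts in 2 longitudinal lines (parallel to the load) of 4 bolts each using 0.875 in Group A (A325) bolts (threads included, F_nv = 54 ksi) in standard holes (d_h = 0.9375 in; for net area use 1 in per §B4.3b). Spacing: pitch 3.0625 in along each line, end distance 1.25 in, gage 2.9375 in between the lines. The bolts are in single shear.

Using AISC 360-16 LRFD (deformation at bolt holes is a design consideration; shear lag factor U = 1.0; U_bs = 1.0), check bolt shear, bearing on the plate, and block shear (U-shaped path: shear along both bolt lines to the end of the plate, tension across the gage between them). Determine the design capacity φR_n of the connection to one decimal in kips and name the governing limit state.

125.1 kips (block shear governs)

Bolt shear: A_b = π(0.875)²/4 = 0.60132 in². φR_n = 0.75 × 54 × 0.60132 × 8 × 1 = 194.8 kips.
Bearing (0.25 in plate, F_u = 65 ksi): end bolts L_c = 1.25 − 0.9375/2 = 0.78125, R_n = min(1.2×0.78125×0.25×65, 2.4×0.875×0.25×65) = 15.234 kips/bolt; interior L_c = 3.0625 − 0.9375 = 2.125, R_n = 34.125 kips/bolt. φR_n = 0.75 × (2×15.234 + 6×34.125) = 176.4 kips.
Block shear: shear path 2×[1.25+3×3.0625] = 2×10.4375 in, A_gv = 5.2188, A_nv = 2×(10.4375 − 3.5×1)×0.25 = 3.4688 in²; tension across gage: (2.9375 − 1×1)×0.25 = 0.48438 in². R_n = min(0.6×65×3.4688, 0.6×50×5.2188) + 1.0×65×0.48438 = min(135.28, 156.56) + 31.485 = 166.77 kips. φR_n = 0.75 × 166.77 = 125.1 kips.
Governing: min(194.8, 176.4, 125.1) = 125.1 kips → block shear.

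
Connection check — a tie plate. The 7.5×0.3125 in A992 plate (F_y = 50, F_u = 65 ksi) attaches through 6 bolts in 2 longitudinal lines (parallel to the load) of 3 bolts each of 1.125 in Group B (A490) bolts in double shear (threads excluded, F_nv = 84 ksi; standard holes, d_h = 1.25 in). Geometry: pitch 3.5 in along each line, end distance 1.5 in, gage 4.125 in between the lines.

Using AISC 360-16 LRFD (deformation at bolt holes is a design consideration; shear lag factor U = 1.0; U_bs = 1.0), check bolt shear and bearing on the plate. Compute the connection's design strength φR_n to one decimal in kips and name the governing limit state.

196.5 kips (bearing governs)

Bolt shear: A_b = π(1.125)²/4 = 0.99402 in². φR_n = 0.75 × 84 × 0.99402 × 6 × 2 = 751.5 kips.
Bearing (0.3125 in plate, F_u = 65 ksi): end bolts L_c = 1.5 − 1.25/2 = 0.875, R_n = min(1.2×0.875×0.3125×65, 2.4×1.125×0.3125×65) = 21.328 kips/bolt; interior L_c = 3.5 − 1.25 = 2.25, R_n = 54.844 kips/bolt. φR_n = 0.75 × (2×21.328 + 4×54.844) = 196.5 kips.
Governing: min(751.5, 196.5) = 196.5 kips → bearing.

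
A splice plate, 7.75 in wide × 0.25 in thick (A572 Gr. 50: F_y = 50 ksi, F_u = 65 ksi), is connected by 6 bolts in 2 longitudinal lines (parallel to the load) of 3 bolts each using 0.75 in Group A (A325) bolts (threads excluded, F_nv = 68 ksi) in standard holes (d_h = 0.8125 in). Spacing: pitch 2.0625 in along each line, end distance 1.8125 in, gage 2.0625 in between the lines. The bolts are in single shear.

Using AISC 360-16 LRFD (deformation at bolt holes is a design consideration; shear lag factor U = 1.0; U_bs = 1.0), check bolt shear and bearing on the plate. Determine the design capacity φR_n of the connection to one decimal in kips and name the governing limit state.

114.3 kips (bearing governs)

Bolt shear: A_b = π(0.75)²/4 = 0.44179 in². φR_n = 0.75 × 68 × 0.44179 × 6 × 1 = 135.2 kips.
Bearing (0.25 in plate, F_u = 65 ksi): end bolts L_c = 1.8125 − 0.8125/2 = 1.40625, R_n = min(1.2×1.40625×0.25×65, 2.4×0.75×0.25×65) = 27.422 kips/bolt; interior L_c = 2.0625 − 0.8125 = 1.25, R_n = 24.375 kips/bolt. φR_n = 0.75 × (2×27.422 + 4×24.375) = 114.3 kips.
Governing: min(135.2, 114.3) = 114.3 kips → bearing.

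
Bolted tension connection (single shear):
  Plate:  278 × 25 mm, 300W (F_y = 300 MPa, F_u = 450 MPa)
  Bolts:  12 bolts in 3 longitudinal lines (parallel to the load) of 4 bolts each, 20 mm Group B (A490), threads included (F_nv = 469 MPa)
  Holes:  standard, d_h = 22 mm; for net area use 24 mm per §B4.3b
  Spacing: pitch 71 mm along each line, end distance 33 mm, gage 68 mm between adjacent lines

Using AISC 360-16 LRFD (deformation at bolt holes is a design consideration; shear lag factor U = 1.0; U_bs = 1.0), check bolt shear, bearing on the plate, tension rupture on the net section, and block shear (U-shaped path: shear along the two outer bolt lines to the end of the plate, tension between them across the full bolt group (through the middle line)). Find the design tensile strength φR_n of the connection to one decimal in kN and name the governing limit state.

Bolt shear: A_b = π(20)²/4 = 314.16 mm². φR_n = 0.75 × 469 × 314.16 × 12 × 1 = 1326.1 kN.
Bearing (25 mm plate, F_u = 450 MPa): end bolts L_c = 33 − 22/2 = 22, R_n = min(1.2×22×25×450, 2.4×20×25×450) = 297 kN/bolt; interior L_c = 71 − 22 = 49, R_n = 540 kN/bolt. φR_n = 0.75 × (3×297 + 9×540) = 4313.3 kN.
Tension rupture (net): A_n = (278 − 3×24)×25 = 5150 mm² (U = 1.0, A_e = A_n). φR_n = 0.75 × 450 × 5150 = 1738.1 kN.
Block shear: shear path 2×[33+3×71] = 2×246 mm, A_gv = 12300, A_nv = 2×(246 − 3.5×24)×25 = 8100 mm²; tension across gage: (136 − 2×24)×25 = 2200 mm². R_n = min(0.6×450×8100, 0.6×300×12300) + 1.0×450×2200 = min(2187, 2214) + 990 = 3177 kN. φR_n = 0.75 × 3177 = 2382.8 kN.
Governing: min(1326.1, 4313.3, 1738.1, 2382.8) = 1326.1 kN → bolt shear.

1326.1 kN (bolt shear governs)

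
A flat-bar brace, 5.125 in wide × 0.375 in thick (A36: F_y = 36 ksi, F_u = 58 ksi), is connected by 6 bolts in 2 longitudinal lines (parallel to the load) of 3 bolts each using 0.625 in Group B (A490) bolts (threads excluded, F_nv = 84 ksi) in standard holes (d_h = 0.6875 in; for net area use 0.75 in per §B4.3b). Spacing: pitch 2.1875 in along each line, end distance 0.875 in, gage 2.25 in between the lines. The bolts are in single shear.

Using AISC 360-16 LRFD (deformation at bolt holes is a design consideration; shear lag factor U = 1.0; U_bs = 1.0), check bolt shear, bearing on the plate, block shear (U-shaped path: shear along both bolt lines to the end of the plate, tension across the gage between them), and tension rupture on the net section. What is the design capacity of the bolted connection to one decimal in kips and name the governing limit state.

Bolt shear: A_b = π(0.625)²/4 = 0.3068 in². φR_n = 0.75 × 84 × 0.3068 × 6 × 1 = 116.0 kips.
Bearing (0.375 in plate, F_u = 58 ksi): end bolts L_c = 0.875 − 0.6875/2 = 0.53125, R_n = min(1.2×0.53125×0.375×58, 2.4×0.625×0.375×58) = 13.866 kips/bolt; interior L_c = 2.1875 − 0.6875 = 1.5, R_n = 32.625 kips/bolt. φR_n = 0.75 × (2×13.866 + 4×32.625) = 118.7 kips.
Block shear: shear path 2×[0.875+2×2.1875] = 2×5.25 in, A_gv = 3.9375, A_nv = 2×(5.25 − 2.5×0.75)×0.375 = 2.5313 in²; tension across gage: (2.25 − 1×0.75)×0.375 = 0.5625 in². R_n = min(0.6×58×2.5313, 0.6×36×3.9375) + 1.0×58×0.5625 = min(88.089, 85.05) + 32.625 = 117.68 kips. φR_n = 0.75 × 117.68 = 88.3 kips.
Tension rupture (net): A_n = (5.125 − 2×0.75)×0.375 = 1.3594 in² (U = 1.0, A_e = A_n). φR_n = 0.75 × 58 × 1.3594 = 59.1 kips.
Governing: min(116.0, 118.7, 88.3, 59.1) = 59.1 kips → net-section rupture.

59.1 kips (net-section rupture governs)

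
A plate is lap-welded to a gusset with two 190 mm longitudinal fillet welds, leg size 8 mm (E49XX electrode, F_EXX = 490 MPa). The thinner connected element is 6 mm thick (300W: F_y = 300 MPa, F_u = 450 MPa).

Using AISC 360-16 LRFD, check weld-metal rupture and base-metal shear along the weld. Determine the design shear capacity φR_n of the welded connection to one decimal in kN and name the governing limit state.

Weld metal: throat = 0.707×8 = 5.656 mm, L = 2×190 = 380 mm. φR_n = 0.75 × 0.6 × 490 × 5.656 × 380 = 473.9 kN.
Base metal shear (6 mm plate): yield φR_n = 1.0×0.6×300×6×380 = 410.4 kN; rupture φR_n = 0.75×0.6×450×6×380 = 461.7 kN; take 410.4 kN (yield).
Governing: min(473.9, 410.4) = 410.4 kN → base-metal shear.

410.4 kN (base-metal shear governs)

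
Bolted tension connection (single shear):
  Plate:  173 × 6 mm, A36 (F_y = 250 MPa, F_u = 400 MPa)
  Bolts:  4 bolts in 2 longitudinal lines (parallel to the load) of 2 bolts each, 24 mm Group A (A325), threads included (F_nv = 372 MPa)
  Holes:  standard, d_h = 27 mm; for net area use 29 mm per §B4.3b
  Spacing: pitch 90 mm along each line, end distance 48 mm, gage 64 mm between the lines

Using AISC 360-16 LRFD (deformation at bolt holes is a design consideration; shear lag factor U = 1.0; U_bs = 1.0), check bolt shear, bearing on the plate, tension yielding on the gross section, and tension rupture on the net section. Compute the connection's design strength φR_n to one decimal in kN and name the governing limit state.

207.0 kN (net-section rupture governs)

Bolt shear: A_b = π(24)²/4 = 452.39 mm². φR_n = 0.75 × 372 × 452.39 × 4 × 1 = 504.9 kN.
Bearing (6 mm plate, F_u = 400 MPa): end bolts L_c = 48 − 27/2 = 34.5, R_n = min(1.2×34.5×6×400, 2.4×24×6×400) = 99.36 kN/bolt; interior L_c = 90 − 27 = 63, R_n = 138.24 kN/bolt. φR_n = 0.75 × (2×99.36 + 2×138.24) = 356.4 kN.
Tension yield (gross): A_g = 173×6 = 1038 mm². φR_n = 0.90 × 250 × 1038 = 233.6 kN.
Tension rupture (net): A_n = (173 − 2×29)×6 = 690 mm² (U = 1.0, A_e = A_n). φR_n = 0.75 × 400 × 690 = 207.0 kN.
Governing: min(504.9, 356.4, 233.6, 207.0) = 207.0 kN → net-section rupture.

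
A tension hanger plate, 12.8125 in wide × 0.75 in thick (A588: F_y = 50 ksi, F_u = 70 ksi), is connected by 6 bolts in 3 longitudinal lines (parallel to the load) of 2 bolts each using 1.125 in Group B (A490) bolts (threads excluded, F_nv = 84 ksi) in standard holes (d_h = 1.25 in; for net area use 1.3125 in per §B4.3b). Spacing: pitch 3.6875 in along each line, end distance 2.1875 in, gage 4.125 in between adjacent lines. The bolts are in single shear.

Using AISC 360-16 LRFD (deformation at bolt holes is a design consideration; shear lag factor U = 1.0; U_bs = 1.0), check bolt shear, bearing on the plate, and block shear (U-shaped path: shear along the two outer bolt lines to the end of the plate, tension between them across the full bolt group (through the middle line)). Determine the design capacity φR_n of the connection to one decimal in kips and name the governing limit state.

375.7 kips (bolt shear governs)

Bolt shear: A_b = π(1.125)²/4 = 0.99402 in². φR_n = 0.75 × 84 × 0.99402 × 6 × 1 = 375.7 kips.
Bearing (0.75 in plate, F_u = 70 ksi): end bolts L_c = 2.1875 − 1.25/2 = 1.5625, R_n = min(1.2×1.5625×0.75×70, 2.4×1.125×0.75×70) = 98.438 kips/bolt; interior L_c = 3.6875 − 1.25 = 2.4375, R_n = 141.75 kips/bolt. φR_n = 0.75 × (3×98.438 + 3×141.75) = 540.4 kips.
Block shear: shear path 2×[2.1875+1×3.6875] = 2×5.875 in, A_gv = 8.8125, A_nv = 2×(5.875 − 1.5×1.3125)×0.75 = 5.8594 in²; tension across gage: (8.25 − 2×1.3125)×0.75 = 4.2188 in². R_n = min(0.6×70×5.8594, 0.6×50×8.8125) + 1.0×70×4.2188 = min(246.09, 264.38) + 295.32 = 541.41 kips. φR_n = 0.75 × 541.41 = 406.1 kips.
Governing: min(375.7, 540.4, 406.1) = 375.7 kips → bolt shear.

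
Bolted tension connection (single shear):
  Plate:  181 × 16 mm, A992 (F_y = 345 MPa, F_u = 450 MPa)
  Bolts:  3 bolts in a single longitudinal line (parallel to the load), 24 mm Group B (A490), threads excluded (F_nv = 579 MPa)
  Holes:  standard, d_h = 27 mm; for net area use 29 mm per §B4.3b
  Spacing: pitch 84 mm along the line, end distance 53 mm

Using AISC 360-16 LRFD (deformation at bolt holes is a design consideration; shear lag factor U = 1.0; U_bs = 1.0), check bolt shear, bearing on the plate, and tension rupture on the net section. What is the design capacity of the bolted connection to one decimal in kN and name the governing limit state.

589.4 kN (bolt shear governs)

Bolt shear: A_b = π(24)²/4 = 452.39 mm². φR_n = 0.75 × 579 × 452.39 × 3 × 1 = 589.4 kN.
Bearing (16 mm plate, F_u = 450 MPa): end bolts L_c = 53 − 27/2 = 39.5, R_n = min(1.2×39.5×16×450, 2.4×24×16×450) = 341.28 kN/bolt; interior L_c = 84 − 27 = 57, R_n = 414.72 kN/bolt. φR_n = 0.75 × (1×341.28 + 2×414.72) = 878.0 kN.
Tension rupture (net): A_n = (181 − 1×29)×16 = 2432 mm² (U = 1.0, A_e = A_n). φR_n = 0.75 × 450 × 2432 = 820.8 kN.
Governing: min(589.4, 878.0, 820.8) = 589.4 kN → bolt shear.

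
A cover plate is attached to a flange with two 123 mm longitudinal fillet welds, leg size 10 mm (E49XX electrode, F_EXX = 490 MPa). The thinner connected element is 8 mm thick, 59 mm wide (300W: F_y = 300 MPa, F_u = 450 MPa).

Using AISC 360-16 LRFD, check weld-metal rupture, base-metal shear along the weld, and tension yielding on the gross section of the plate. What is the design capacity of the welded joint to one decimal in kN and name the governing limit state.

Weld metal: throat = 0.707×10 = 7.07 mm, L = 2×123 = 246 mm. φR_n = 0.75 × 0.6 × 490 × 7.07 × 246 = 383.5 kN.
Base metal shear (8 mm plate): yield φR_n = 1.0×0.6×300×8×246 = 354.2 kN; rupture φR_n = 0.75×0.6×450×8×246 = 398.5 kN; take 354.2 kN (yield).
Tension yield (gross): A_g = 59×8 = 472 mm². φR_n = 0.90 × 300 × 472 = 127.4 kN.
Governing: min(383.5, 354.2, 127.4) = 127.4 kN → gross-section yield.

127.4 kN (gross-section yield governs)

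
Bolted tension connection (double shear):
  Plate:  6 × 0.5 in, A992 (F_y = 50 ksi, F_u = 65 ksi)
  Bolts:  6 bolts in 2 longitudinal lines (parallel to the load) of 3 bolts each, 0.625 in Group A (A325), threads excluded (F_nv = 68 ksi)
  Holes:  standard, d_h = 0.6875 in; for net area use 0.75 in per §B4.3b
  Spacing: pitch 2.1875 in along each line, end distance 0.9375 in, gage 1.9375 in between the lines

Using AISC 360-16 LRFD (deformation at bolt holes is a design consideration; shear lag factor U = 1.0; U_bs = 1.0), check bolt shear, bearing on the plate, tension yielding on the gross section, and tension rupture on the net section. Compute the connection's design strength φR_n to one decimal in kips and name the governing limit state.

Bolt shear: A_b = π(0.625)²/4 = 0.3068 in². φR_n = 0.75 × 68 × 0.3068 × 6 × 2 = 187.8 kips.
Bearing (0.5 in plate, F_u = 65 ksi): end bolts L_c = 0.9375 − 0.6875/2 = 0.59375, R_n = min(1.2×0.59375×0.5×65, 2.4×0.625×0.5×65) = 23.156 kips/bolt; interior L_c = 2.1875 − 0.6875 = 1.5, R_n = 48.75 kips/bolt. φR_n = 0.75 × (2×23.156 + 4×48.75) = 181.0 kips.
Tension yield (gross): A_g = 6×0.5 = 3 in². φR_n = 0.90 × 50 × 3 = 135.0 kips.
Tension rupture (net): A_n = (6 − 2×0.75)×0.5 = 2.25 in² (U = 1.0, A_e = A_n). φR_n = 0.75 × 65 × 2.25 = 109.7 kips.
Governing: min(187.8, 181.0, 135.0, 109.7) = 109.7 kips → net-section rupture.

109.7 kips (net-section rupture governs)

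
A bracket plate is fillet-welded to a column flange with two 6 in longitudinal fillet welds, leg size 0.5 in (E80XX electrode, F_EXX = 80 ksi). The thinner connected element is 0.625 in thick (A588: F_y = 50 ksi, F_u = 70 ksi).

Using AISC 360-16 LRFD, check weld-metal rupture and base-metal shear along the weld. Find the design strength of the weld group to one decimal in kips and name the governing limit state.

152.7 kips (weld metal governs)

Weld metal: throat = 0.707×0.5 = 0.3535 in, L = 2×6 = 12 in. φR_n = 0.75 × 0.6 × 80 × 0.3535 × 12 = 152.7 kips.
Base metal shear (0.625 in plate): yield φR_n = 1.0×0.6×50×0.625×12 = 225.0 kips; rupture φR_n = 0.75×0.6×70×0.625×12 = 236.3 kips; take 225.0 kips (yield).
Governing: min(152.7, 225.0) = 152.7 kips → weld metal.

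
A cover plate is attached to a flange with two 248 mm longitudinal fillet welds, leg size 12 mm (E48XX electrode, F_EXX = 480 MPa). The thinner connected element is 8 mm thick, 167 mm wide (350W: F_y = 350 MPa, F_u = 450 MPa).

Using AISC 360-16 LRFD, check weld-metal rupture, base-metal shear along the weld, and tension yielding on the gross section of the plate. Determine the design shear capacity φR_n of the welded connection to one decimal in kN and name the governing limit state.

420.8 kN (gross-section yield governs)

Weld metal: throat = 0.707×12 = 8.484 mm, L = 2×248 = 496 mm. φR_n = 0.75 × 0.6 × 480 × 8.484 × 496 = 908.9 kN.
Base metal shear (8 mm plate): yield φR_n = 1.0×0.6×350×8×496 = 833.3 kN; rupture φR_n = 0.75×0.6×450×8×496 = 803.5 kN; take 803.5 kN (rupture).
Tension yield (gross): A_g = 167×8 = 1336 mm². φR_n = 0.90 × 350 × 1336 = 420.8 kN.
Governing: min(908.9, 803.5, 420.8) = 420.8 kN → gross-section yield.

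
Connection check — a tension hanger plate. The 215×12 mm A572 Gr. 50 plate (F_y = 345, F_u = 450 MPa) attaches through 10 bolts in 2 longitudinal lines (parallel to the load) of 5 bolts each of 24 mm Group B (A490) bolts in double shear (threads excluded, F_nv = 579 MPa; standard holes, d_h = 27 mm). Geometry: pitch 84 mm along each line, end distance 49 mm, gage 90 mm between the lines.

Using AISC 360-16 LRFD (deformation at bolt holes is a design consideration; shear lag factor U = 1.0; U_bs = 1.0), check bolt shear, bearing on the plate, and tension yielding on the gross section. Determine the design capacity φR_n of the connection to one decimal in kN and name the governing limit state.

Bolt shear: A_b = π(24)²/4 = 452.39 mm². φR_n = 0.75 × 579 × 452.39 × 10 × 2 = 3929.0 kN.
Bearing (12 mm plate, F_u = 450 MPa): end bolts L_c = 49 − 27/2 = 35.5, R_n = min(1.2×35.5×12×450, 2.4×24×12×450) = 230.04 kN/bolt; interior L_c = 84 − 27 = 57, R_n = 311.04 kN/bolt. φR_n = 0.75 × (2×230.04 + 8×311.04) = 2211.3 kN.
Tension yield (gross): A_g = 215×12 = 2580 mm². φR_n = 0.90 × 345 × 2580 = 801.1 kN.
Governing: min(3929.0, 2211.3, 801.1) = 801.1 kN → gross-section yield.

801.1 kN (gross-section yield governs)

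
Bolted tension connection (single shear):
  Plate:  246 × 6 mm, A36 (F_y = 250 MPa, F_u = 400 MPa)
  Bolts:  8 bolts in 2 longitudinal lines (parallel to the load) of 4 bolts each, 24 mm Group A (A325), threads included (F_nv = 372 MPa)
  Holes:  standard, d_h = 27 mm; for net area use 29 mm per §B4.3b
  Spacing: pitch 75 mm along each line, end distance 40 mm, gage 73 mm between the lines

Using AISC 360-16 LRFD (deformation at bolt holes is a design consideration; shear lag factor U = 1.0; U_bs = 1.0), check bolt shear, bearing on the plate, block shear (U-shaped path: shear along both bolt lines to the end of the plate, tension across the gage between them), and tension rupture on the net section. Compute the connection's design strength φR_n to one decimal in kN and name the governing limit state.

Bolt shear: A_b = π(24)²/4 = 452.39 mm². φR_n = 0.75 × 372 × 452.39 × 8 × 1 = 1009.7 kN.
Bearing (6 mm plate, F_u = 400 MPa): end bolts L_c = 40 − 27/2 = 26.5, R_n = min(1.2×26.5×6×400, 2.4×24×6×400) = 76.32 kN/bolt; interior L_c = 75 − 27 = 48, R_n = 138.24 kN/bolt. φR_n = 0.75 × (2×76.32 + 6×138.24) = 736.6 kN.
Block shear: shear path 2×[40+3×75] = 2×265 mm, A_gv = 3180, A_nv = 2×(265 − 3.5×29)×6 = 1962 mm²; tension across gage: (73 − 1×29)×6 = 264 mm². R_n = min(0.6×400×1962, 0.6×250×3180) + 1.0×400×264 = min(470.88, 477) + 105.6 = 576.48 kN. φR_n = 0.75 × 576.48 = 432.4 kN.
Tension rupture (net): A_n = (246 − 2×29)×6 = 1128 mm² (U = 1.0, A_e = A_n). φR_n = 0.75 × 400 × 1128 = 338.4 kN.
Governing: min(1009.7, 736.6, 432.4, 338.4) = 338.4 kN → net-section rupture.

338.4 kN (net-section rupture governs)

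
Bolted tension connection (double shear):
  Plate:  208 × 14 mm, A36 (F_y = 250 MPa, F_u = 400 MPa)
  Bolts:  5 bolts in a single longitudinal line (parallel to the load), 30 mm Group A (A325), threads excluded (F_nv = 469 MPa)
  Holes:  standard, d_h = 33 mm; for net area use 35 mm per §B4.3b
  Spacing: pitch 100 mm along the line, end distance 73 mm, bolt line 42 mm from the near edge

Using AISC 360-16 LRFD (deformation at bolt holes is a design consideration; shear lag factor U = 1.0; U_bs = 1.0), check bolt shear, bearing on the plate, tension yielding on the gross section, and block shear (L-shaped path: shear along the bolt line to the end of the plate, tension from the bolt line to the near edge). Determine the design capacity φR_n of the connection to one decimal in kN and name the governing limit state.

655.2 kN (gross-section yield governs)

Bolt shear: A_b = π(30)²/4 = 706.86 mm². φR_n = 0.75 × 469 × 706.86 × 5 × 2 = 2486.4 kN.
Bearing (14 mm plate, F_u = 400 MPa): end bolts L_c = 73 − 33/2 = 56.5, R_n = min(1.2×56.5×14×400, 2.4×30×14×400) = 379.68 kN/bolt; interior L_c = 100 − 33 = 67, R_n = 403.2 kN/bolt. φR_n = 0.75 × (1×379.68 + 4×403.2) = 1494.4 kN.
Tension yield (gross): A_g = 208×14 = 2912 mm². φR_n = 0.90 × 250 × 2912 = 655.2 kN.
Block shear: shear path 1×[73+4×100] = 1×473 mm, A_gv = 6622, A_nv = 1×(473 − 4.5×35)×14 = 4417 mm²; tension to near edge: (42 − 0.5×35)×14 = 343 mm². R_n = min(0.6×400×4417, 0.6×250×6622) + 1.0×400×343 = min(1060.1, 993.3) + 137.2 = 1130.5 kN. φR_n = 0.75 × 1130.5 = 847.9 kN.
Governing: min(2486.4, 1494.4, 655.2, 847.9) = 655.2 kN → gross-section yield.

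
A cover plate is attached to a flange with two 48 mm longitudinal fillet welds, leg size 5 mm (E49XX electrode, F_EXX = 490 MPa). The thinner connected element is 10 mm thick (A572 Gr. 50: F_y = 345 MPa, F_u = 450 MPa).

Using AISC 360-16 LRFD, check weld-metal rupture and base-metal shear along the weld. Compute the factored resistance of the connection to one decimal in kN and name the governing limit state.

74.8 kN (weld metal governs)

Weld metal: throat = 0.707×5 = 3.535 mm, L = 2×48 = 96 mm. φR_n = 0.75 × 0.6 × 490 × 3.535 × 96 = 74.8 kN.
Base metal shear (10 mm plate): yield φR_n = 1.0×0.6×345×10×96 = 198.7 kN; rupture φR_n = 0.75×0.6×450×10×96 = 194.4 kN; take 194.4 kN (rupture).
Governing: min(74.8, 194.4) = 74.8 kN → weld metal.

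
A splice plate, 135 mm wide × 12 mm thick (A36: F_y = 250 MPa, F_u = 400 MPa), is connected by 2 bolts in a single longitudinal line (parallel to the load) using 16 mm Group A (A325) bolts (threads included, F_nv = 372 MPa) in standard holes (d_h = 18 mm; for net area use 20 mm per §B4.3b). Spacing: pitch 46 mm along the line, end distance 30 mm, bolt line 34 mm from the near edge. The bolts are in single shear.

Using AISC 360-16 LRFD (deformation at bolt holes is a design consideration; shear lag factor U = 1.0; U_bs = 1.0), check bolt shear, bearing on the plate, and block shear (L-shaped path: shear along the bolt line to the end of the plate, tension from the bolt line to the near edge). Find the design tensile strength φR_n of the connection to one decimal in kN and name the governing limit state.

Bolt shear: A_b = π(16)²/4 = 201.06 mm². φR_n = 0.75 × 372 × 201.06 × 2 × 1 = 112.2 kN.
Bearing (12 mm plate, F_u = 400 MPa): end bolts L_c = 30 − 18/2 = 21, R_n = min(1.2×21×12×400, 2.4×16×12×400) = 120.96 kN/bolt; interior L_c = 46 − 18 = 28, R_n = 161.28 kN/bolt. φR_n = 0.75 × (1×120.96 + 1×161.28) = 211.7 kN.
Block shear: shear path 1×[30+1×46] = 1×76 mm, A_gv = 912, A_nv = 1×(76 − 1.5×20)×12 = 552 mm²; tension to near edge: (34 − 0.5×20)×12 = 288 mm². R_n = min(0.6×400×552, 0.6×250×912) + 1.0×400×288 = min(132.48, 136.8) + 115.2 = 247.68 kN. φR_n = 0.75 × 247.68 = 185.8 kN.
Governing: min(112.2, 211.7, 185.8) = 112.2 kN → bolt shear.

112.2 kN (bolt shear governs)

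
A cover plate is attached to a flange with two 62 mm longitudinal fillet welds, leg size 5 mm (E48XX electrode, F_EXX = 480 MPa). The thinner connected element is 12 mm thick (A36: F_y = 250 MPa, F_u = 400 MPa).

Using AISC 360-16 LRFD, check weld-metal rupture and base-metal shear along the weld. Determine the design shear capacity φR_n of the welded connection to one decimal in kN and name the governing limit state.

94.7 kN (weld metal governs)

Weld metal: throat = 0.707×5 = 3.535 mm, L = 2×62 = 124 mm. φR_n = 0.75 × 0.6 × 480 × 3.535 × 124 = 94.7 kN.
Base metal shear (12 mm plate): yield φR_n = 1.0×0.6×250×12×124 = 223.2 kN; rupture φR_n = 0.75×0.6×400×12×124 = 267.8 kN; take 223.2 kN (yield).
Governing: min(94.7, 223.2) = 94.7 kN → weld metal.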